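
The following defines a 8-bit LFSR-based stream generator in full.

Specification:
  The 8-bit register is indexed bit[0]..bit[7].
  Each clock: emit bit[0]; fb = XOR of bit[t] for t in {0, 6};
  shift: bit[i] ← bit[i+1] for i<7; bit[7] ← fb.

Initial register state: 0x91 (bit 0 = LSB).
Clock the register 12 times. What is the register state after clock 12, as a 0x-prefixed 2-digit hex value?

0x32

reg_0 = 0x91
clock 1: out=1, reg = 0xC8
clock 2: out=0, reg = 0xE4
clock 3: out=0, reg = 0xF2
clock 4: out=0, reg = 0xF9
clock 5: out=1, reg = 0x7C
clock 6: out=0, reg = 0xBE
clock 7: out=0, reg = 0x5F
clock 8: out=1, reg = 0x2F
clock 9: out=1, reg = 0x97
clock 10: out=1, reg = 0xCB
clock 11: out=1, reg = 0x65
clock 12: out=1, reg = 0x32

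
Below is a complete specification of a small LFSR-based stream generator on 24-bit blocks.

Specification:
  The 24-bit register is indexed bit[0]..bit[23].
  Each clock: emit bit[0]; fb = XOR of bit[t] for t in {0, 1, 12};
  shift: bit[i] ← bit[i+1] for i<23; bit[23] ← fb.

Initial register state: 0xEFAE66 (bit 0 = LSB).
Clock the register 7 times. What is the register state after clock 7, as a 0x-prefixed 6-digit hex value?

0x5FDF5C

reg_0 = 0xEFAE66
clock 1: out=0, reg = 0xF7D733
clock 2: out=1, reg = 0xFBEB99
clock 3: out=1, reg = 0xFDF5CC
clock 4: out=0, reg = 0xFEFAE6
clock 5: out=0, reg = 0x7F7D73
clock 6: out=1, reg = 0xBFBEB9
clock 7: out=1, reg = 0x5FDF5C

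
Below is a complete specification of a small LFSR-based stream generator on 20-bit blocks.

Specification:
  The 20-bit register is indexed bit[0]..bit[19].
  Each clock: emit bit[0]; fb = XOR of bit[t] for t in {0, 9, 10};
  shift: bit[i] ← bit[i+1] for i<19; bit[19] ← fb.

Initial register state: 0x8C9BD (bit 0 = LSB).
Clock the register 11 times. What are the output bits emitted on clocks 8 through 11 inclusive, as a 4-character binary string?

reg_0 = 0x8C9BD
clock 1: out=1, reg = 0xC64DE
clock 2: out=0, reg = 0xE326F
clock 3: out=1, reg = 0x71937
clock 4: out=1, reg = 0xB8C9B
clock 5: out=1, reg = 0x5C64D
clock 6: out=1, reg = 0xAE326
clock 7: out=0, reg = 0xD7193
clock 8: out=1, reg = 0xEB8C9
clock 9: out=1, reg = 0xF5C64
clock 10: out=0, reg = 0xFAE32
clock 11: out=0, reg = 0x7D719

1100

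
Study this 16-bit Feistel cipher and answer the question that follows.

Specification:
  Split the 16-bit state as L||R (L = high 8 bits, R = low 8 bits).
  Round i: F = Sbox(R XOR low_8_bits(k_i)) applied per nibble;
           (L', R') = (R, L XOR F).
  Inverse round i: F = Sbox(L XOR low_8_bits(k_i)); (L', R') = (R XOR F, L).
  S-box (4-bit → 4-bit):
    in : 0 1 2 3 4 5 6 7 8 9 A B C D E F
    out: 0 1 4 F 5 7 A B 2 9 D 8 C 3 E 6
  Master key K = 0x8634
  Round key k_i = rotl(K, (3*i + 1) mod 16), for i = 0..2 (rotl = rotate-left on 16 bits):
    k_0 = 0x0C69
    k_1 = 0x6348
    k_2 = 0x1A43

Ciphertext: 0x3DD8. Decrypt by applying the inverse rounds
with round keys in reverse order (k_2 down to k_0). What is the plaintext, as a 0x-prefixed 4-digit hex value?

0x7B73

s_0 = ciphertext = 0x3DD8
s_1 = InvRound(s_0, k_2) = 0x663D
s_2 = InvRound(s_1, k_1) = 0x7366
s_3 = InvRound(s_2, k_0) = 0x7B73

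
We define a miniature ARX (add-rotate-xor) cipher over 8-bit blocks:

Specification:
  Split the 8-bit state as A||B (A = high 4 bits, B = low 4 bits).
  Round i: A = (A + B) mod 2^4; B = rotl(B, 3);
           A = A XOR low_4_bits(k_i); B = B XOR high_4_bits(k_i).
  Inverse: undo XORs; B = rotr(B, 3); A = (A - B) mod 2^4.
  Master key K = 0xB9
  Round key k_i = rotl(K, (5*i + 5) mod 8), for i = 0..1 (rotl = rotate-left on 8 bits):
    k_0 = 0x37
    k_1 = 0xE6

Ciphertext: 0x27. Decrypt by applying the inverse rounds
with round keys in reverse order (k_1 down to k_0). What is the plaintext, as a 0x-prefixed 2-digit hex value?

s_0 = ciphertext = 0x27
s_1 = InvRound(s_0, k_1) = 0x13
s_2 = InvRound(s_1, k_0) = 0x60

0x60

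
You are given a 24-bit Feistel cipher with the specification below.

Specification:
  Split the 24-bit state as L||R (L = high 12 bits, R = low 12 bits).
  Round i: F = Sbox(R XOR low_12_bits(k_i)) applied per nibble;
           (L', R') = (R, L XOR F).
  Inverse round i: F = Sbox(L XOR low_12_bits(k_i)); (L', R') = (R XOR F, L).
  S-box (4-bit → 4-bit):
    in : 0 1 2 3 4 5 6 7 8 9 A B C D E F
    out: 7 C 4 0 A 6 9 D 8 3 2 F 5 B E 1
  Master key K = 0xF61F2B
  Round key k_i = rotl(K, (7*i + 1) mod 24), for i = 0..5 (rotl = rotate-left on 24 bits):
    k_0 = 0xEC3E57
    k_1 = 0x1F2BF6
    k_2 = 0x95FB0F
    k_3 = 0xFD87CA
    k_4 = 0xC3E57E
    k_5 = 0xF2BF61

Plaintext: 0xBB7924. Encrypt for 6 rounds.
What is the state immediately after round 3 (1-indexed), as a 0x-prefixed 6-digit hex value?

0x2185AA

s_0 = plaintext = 0xBB7924
s_1 = Round(s_0, k_0) = 0x924667
s_2 = Round(s_1, k_1) = 0x667218
s_3 = Round(s_2, k_2) = 0x2185AA
s_4 = Round(s_3, k_3) = 0x5AA68F
s_5 = Round(s_4, k_4) = 0x68F5B6
s_6 = Round(s_5, k_5) = 0x5B6432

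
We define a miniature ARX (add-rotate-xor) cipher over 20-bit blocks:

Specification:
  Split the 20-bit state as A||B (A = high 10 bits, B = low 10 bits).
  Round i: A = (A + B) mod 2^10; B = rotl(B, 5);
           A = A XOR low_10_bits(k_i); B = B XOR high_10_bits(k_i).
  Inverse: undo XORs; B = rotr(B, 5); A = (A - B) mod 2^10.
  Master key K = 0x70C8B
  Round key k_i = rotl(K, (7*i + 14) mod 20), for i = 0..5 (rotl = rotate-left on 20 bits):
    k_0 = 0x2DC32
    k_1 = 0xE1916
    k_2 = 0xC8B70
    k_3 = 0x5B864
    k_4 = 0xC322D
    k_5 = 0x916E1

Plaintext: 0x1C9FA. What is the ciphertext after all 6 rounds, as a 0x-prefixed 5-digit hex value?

0x7D273

s_0 = plaintext = 0x1C9FA
s_1 = Round(s_0, k_0) = 0x97BF8
s_2 = Round(s_1, k_1) = 0xD0099
s_3 = Round(s_2, k_2) = 0x2A406
s_4 = Round(s_3, k_3) = 0x32DAE
s_5 = Round(s_4, k_4) = 0x152C1
s_6 = Round(s_5, k_5) = 0x7D273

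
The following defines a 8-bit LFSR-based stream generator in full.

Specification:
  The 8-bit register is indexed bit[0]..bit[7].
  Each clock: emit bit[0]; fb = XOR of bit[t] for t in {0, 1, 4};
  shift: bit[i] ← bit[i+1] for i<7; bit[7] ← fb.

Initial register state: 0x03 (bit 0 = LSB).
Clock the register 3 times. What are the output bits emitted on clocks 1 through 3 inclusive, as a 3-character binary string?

110

reg_0 = 0x03
clock 1: out=1, reg = 0x01
clock 2: out=1, reg = 0x80
clock 3: out=0, reg = 0x40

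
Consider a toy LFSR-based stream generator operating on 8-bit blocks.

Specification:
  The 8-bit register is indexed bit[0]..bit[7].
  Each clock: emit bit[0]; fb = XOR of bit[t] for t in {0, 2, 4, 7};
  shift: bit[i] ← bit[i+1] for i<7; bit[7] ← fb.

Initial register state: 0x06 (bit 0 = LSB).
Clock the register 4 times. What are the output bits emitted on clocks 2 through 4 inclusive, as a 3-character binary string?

110

reg_0 = 0x06
clock 1: out=0, reg = 0x83
clock 2: out=1, reg = 0x41
clock 3: out=1, reg = 0xA0
clock 4: out=0, reg = 0xD0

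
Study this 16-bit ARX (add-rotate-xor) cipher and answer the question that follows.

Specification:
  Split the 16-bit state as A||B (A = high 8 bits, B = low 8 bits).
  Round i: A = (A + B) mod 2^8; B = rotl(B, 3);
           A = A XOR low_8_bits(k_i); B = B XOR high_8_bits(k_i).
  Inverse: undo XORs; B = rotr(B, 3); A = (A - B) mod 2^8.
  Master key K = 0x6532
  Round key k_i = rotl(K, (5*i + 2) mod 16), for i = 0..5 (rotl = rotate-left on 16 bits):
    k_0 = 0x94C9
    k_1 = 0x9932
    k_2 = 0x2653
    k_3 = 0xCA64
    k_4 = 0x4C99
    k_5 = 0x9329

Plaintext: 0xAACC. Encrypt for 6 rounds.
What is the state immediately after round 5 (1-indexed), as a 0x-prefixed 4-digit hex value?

0x6D8F

s_0 = plaintext = 0xAACC
s_1 = Round(s_0, k_0) = 0xBFF2
s_2 = Round(s_1, k_1) = 0x830E
s_3 = Round(s_2, k_2) = 0xC256
s_4 = Round(s_3, k_3) = 0x7C78
s_5 = Round(s_4, k_4) = 0x6D8F
s_6 = Round(s_5, k_5) = 0xD5EF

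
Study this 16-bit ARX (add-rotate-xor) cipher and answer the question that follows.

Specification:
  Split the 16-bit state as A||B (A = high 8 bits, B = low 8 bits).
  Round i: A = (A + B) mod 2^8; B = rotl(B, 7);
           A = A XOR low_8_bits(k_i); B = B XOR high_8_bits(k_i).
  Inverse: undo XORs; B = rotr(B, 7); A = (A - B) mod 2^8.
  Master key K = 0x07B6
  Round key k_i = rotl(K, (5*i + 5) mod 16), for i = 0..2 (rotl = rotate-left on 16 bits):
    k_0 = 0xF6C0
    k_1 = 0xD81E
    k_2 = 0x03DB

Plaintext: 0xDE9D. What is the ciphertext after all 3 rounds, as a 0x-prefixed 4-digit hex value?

s_0 = plaintext = 0xDE9D
s_1 = Round(s_0, k_0) = 0xBB38
s_2 = Round(s_1, k_1) = 0xEDC4
s_3 = Round(s_2, k_2) = 0x6A61

0x6A61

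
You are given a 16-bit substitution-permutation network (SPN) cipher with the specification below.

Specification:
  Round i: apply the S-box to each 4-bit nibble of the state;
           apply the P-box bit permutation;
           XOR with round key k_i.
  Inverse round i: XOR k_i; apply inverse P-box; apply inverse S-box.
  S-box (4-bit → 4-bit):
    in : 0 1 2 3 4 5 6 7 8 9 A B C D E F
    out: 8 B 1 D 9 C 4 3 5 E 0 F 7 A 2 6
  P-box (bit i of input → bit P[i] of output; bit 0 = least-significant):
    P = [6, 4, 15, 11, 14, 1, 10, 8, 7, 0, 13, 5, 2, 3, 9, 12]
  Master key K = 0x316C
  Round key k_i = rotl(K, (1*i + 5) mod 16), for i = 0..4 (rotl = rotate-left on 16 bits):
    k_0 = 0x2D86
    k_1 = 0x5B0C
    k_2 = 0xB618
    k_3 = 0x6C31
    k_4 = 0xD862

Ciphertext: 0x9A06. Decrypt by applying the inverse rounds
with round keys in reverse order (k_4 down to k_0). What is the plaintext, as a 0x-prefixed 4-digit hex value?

s_0 = ciphertext = 0x9A06
s_1 = InvRound(s_0, k_4) = 0x8022
s_2 = InvRound(s_1, k_3) = 0xAFC9
s_3 = InvRound(s_2, k_2) = 0x0701
s_4 = InvRound(s_3, k_1) = 0x1E80
s_5 = InvRound(s_4, k_0) = 0x36DA

0x36DA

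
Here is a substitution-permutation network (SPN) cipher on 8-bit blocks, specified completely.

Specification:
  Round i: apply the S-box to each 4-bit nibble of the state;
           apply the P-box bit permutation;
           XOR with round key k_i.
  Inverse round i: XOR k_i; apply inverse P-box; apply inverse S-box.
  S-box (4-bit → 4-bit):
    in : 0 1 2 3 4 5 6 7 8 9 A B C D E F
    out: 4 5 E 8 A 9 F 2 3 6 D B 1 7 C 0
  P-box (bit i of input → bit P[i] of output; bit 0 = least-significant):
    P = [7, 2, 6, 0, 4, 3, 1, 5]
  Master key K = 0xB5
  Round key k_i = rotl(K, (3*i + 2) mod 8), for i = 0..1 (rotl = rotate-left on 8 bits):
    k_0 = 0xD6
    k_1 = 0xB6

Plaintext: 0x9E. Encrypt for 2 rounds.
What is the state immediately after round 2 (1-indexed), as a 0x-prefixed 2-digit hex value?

s_0 = plaintext = 0x9E
s_1 = Round(s_0, k_0) = 0x9D
s_2 = Round(s_1, k_1) = 0x78

0x78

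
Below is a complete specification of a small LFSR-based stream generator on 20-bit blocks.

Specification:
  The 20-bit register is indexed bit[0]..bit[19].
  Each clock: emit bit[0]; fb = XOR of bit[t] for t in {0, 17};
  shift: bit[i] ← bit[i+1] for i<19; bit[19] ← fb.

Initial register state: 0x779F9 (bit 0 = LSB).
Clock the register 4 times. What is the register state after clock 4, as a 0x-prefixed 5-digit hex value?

reg_0 = 0x779F9
clock 1: out=1, reg = 0x3BCFC
clock 2: out=0, reg = 0x9DE7E
clock 3: out=0, reg = 0x4EF3F
clock 4: out=1, reg = 0xA779F

0xA779F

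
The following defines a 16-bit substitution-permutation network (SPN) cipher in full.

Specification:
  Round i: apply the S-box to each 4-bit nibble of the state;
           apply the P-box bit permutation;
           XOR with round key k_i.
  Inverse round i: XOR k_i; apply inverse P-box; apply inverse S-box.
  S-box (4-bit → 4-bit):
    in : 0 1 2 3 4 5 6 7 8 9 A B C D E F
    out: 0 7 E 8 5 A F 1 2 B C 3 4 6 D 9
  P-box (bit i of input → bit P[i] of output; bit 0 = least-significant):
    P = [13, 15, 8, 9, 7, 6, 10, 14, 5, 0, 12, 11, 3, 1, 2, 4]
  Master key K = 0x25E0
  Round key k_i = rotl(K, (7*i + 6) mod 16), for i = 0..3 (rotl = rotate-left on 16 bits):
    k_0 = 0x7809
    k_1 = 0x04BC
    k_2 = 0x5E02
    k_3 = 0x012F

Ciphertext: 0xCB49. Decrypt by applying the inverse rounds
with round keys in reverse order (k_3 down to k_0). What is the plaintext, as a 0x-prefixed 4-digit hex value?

0x109C

s_0 = ciphertext = 0xCB49
s_1 = InvRound(s_0, k_3) = 0xDF55
s_2 = InvRound(s_1, k_2) = 0x288D
s_3 = InvRound(s_2, k_1) = 0x39C7
s_4 = InvRound(s_3, k_0) = 0x109C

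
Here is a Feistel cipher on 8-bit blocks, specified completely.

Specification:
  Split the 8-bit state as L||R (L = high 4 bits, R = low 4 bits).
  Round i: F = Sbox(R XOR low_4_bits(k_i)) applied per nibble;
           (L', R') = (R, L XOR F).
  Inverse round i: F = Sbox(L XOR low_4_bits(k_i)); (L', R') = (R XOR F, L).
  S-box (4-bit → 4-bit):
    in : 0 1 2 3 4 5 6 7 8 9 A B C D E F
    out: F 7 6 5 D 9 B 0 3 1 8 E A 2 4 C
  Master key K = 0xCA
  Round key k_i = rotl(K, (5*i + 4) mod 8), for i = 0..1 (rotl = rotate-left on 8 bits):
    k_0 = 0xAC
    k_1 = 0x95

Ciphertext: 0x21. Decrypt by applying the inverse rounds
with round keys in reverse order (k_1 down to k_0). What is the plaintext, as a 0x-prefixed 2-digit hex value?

0x01

s_0 = ciphertext = 0x21
s_1 = InvRound(s_0, k_1) = 0x12
s_2 = InvRound(s_1, k_0) = 0x01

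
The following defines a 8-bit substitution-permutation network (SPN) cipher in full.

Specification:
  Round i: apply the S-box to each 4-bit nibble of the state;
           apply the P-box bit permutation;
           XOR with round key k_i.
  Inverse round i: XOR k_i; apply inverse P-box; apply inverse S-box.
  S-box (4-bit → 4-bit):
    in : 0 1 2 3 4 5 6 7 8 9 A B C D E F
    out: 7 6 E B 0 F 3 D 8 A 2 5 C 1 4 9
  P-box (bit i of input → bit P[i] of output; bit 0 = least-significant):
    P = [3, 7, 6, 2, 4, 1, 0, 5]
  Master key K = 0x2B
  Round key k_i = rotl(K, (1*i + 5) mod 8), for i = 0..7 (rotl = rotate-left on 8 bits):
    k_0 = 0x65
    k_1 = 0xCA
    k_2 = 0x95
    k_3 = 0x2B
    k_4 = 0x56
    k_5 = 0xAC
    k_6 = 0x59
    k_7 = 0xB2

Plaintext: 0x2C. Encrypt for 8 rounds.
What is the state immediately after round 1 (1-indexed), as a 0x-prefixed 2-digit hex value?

s_0 = plaintext = 0x2C
s_1 = Round(s_0, k_0) = 0x02
s_2 = Round(s_1, k_1) = 0x1D
s_3 = Round(s_2, k_2) = 0x9E
s_4 = Round(s_3, k_3) = 0x49
s_5 = Round(s_4, k_4) = 0xD2
s_6 = Round(s_5, k_5) = 0x78
s_7 = Round(s_6, k_6) = 0x6C
s_8 = Round(s_7, k_7) = 0xE4

0x02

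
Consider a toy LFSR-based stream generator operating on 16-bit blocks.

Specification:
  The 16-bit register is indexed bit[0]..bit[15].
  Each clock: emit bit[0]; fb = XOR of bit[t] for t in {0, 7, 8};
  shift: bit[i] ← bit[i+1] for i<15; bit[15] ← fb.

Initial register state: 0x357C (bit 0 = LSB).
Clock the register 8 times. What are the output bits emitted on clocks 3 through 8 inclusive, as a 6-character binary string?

111110

reg_0 = 0x357C
clock 1: out=0, reg = 0x9ABE
clock 2: out=0, reg = 0xCD5F
clock 3: out=1, reg = 0x66AF
clock 4: out=1, reg = 0x3357
clock 5: out=1, reg = 0x19AB
clock 6: out=1, reg = 0x8CD5
clock 7: out=1, reg = 0x466A
clock 8: out=0, reg = 0x2335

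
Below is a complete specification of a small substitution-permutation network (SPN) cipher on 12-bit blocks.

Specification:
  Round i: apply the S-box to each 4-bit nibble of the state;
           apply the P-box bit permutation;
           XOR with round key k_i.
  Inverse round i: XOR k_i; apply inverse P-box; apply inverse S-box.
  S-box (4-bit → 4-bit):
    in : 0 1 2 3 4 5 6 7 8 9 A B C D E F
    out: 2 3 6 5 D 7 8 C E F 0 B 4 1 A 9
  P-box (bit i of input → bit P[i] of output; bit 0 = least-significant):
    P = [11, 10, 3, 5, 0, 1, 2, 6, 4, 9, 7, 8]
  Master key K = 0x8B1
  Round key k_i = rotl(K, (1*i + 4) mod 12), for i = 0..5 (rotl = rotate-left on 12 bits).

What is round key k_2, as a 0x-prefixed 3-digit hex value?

0xC62

K = 0x8B1
k_0 = rotl(K, (1*0+4) mod 12) = rotl(K, 4) = 0xB18
k_1 = rotl(K, (1*1+4) mod 12) = rotl(K, 5) = 0x631
k_2 = rotl(K, (1*2+4) mod 12) = rotl(K, 6) = 0xC62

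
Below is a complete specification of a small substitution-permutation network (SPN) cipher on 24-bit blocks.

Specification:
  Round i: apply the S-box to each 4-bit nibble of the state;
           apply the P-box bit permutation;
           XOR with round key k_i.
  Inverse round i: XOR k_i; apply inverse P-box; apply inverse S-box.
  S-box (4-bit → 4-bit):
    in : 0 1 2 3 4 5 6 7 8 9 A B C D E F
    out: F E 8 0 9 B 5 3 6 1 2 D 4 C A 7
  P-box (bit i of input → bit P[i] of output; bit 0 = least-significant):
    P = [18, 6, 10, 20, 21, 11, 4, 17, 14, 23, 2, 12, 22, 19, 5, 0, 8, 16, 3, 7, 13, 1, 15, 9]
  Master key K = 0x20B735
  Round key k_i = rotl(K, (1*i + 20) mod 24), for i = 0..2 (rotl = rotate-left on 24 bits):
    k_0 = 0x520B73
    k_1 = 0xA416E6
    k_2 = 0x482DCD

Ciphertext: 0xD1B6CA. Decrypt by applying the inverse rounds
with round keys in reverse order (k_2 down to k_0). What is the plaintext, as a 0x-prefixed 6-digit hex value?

s_0 = ciphertext = 0xD1B6CA
s_1 = InvRound(s_0, k_2) = 0x17E1A2
s_2 = InvRound(s_1, k_1) = 0xB73041
s_3 = InvRound(s_2, k_0) = 0x576EF9

0x576EF9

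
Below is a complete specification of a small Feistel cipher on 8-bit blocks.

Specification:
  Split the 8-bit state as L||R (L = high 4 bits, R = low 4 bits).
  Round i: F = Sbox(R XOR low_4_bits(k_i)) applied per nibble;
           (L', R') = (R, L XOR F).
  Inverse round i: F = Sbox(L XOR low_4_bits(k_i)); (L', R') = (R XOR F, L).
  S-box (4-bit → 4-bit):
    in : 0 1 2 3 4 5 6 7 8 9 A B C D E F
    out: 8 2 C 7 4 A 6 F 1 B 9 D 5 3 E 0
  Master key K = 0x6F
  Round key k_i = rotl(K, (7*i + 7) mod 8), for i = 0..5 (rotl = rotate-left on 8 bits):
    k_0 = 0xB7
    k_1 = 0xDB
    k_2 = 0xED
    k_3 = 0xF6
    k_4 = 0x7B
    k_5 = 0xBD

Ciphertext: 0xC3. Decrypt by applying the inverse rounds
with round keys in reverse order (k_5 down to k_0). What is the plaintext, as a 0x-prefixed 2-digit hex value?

0xE1

s_0 = ciphertext = 0xC3
s_1 = InvRound(s_0, k_5) = 0x1C
s_2 = InvRound(s_1, k_4) = 0x51
s_3 = InvRound(s_2, k_3) = 0x65
s_4 = InvRound(s_3, k_2) = 0x86
s_5 = InvRound(s_4, k_1) = 0x18
s_6 = InvRound(s_5, k_0) = 0xE1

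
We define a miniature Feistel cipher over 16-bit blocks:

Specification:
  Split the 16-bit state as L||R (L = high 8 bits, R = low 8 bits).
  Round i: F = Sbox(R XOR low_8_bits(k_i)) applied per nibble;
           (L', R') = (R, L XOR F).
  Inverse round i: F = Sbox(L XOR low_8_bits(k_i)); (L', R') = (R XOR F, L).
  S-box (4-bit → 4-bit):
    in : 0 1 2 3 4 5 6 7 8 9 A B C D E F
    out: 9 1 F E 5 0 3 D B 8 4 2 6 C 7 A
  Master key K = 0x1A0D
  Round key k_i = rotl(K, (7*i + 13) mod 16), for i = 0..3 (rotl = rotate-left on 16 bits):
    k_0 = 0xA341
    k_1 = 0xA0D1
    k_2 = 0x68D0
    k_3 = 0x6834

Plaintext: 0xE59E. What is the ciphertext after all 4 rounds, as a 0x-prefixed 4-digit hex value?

0x5707

s_0 = plaintext = 0xE59E
s_1 = Round(s_0, k_0) = 0x9E2F
s_2 = Round(s_1, k_1) = 0x2F39
s_3 = Round(s_2, k_2) = 0x3957
s_4 = Round(s_3, k_3) = 0x5707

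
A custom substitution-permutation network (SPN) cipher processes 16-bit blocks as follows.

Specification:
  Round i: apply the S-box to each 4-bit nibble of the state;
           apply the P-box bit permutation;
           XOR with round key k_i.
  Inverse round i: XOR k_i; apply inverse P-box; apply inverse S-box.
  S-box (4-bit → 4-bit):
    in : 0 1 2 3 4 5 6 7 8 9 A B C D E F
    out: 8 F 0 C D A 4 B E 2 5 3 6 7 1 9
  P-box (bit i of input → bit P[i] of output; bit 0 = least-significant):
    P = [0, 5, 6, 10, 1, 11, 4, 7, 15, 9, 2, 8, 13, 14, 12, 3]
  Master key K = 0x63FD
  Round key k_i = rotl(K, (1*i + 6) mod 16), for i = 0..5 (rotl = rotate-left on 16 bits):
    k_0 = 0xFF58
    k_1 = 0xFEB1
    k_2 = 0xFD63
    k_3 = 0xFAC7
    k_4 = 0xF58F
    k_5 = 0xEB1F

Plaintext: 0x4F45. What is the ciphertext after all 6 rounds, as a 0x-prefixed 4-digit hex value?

s_0 = plaintext = 0x4F45
s_1 = Round(s_0, k_0) = 0x4AE2
s_2 = Round(s_1, k_1) = 0x4EBF
s_3 = Round(s_2, k_2) = 0x4168
s_4 = Round(s_3, k_3) = 0x4DBB
s_5 = Round(s_4, k_4) = 0x4FA0
s_6 = Round(s_5, k_5) = 0x5E05

0x5E05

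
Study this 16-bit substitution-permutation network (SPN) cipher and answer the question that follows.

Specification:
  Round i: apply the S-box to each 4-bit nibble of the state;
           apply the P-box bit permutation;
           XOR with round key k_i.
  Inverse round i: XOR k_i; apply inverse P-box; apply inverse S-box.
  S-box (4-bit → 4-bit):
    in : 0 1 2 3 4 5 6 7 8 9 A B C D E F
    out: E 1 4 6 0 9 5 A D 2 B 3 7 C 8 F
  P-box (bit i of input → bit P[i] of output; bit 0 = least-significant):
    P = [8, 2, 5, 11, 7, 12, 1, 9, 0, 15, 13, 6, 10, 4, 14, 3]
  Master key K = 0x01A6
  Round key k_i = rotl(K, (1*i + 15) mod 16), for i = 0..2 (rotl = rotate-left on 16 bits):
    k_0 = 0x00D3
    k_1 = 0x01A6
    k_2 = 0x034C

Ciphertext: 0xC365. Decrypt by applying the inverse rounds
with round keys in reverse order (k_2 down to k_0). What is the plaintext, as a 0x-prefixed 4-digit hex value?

0xB8D6

s_0 = ciphertext = 0xC365
s_1 = InvRound(s_0, k_2) = 0xDB42
s_2 = InvRound(s_1, k_1) = 0x27A0
s_3 = InvRound(s_2, k_0) = 0xB8D6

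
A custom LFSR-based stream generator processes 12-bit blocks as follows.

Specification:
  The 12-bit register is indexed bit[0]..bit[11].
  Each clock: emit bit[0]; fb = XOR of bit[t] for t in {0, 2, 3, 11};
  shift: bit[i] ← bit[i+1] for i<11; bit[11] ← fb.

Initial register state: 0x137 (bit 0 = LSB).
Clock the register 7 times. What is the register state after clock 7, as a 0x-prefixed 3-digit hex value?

0x682

reg_0 = 0x137
clock 1: out=1, reg = 0x09B
clock 2: out=1, reg = 0x04D
clock 3: out=1, reg = 0x826
clock 4: out=0, reg = 0x413
clock 5: out=1, reg = 0xA09
clock 6: out=1, reg = 0xD04
clock 7: out=0, reg = 0x682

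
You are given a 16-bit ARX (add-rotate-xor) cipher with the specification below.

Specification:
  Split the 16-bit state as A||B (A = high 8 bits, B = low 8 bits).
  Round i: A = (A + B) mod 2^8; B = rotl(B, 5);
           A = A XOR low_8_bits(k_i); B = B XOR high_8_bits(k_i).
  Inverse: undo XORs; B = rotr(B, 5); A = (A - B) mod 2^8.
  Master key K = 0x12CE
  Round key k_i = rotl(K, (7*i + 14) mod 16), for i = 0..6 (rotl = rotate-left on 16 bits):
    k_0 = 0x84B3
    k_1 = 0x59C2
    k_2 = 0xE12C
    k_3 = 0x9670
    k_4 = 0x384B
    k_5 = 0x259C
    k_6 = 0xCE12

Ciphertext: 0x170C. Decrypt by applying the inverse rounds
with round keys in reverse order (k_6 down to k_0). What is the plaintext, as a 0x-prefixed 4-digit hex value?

0xAF08

s_0 = ciphertext = 0x170C
s_1 = InvRound(s_0, k_6) = 0xEF16
s_2 = InvRound(s_1, k_5) = 0xDA99
s_3 = InvRound(s_2, k_4) = 0x840D
s_4 = InvRound(s_3, k_3) = 0x18DC
s_5 = InvRound(s_4, k_2) = 0x4BE9
s_6 = InvRound(s_5, k_1) = 0x0485
s_7 = InvRound(s_6, k_0) = 0xAF08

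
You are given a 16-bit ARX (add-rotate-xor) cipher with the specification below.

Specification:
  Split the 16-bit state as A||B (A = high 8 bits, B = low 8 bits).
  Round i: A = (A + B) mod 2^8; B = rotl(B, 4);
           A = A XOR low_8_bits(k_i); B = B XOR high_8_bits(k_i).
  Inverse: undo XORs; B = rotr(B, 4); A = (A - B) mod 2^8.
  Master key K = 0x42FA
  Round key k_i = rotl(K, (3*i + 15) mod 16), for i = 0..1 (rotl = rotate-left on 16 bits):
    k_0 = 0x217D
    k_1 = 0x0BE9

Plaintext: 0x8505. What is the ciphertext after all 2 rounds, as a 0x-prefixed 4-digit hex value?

s_0 = plaintext = 0x8505
s_1 = Round(s_0, k_0) = 0xF771
s_2 = Round(s_1, k_1) = 0x811C

0x811C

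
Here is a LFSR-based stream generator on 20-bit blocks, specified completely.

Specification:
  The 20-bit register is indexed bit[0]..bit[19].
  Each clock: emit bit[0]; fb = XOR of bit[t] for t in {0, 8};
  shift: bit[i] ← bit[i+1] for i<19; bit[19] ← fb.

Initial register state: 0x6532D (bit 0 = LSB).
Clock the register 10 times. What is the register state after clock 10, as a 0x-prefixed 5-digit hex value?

reg_0 = 0x6532D
clock 1: out=1, reg = 0x32996
clock 2: out=0, reg = 0x994CB
clock 3: out=1, reg = 0xCCA65
clock 4: out=1, reg = 0xE6532
clock 5: out=0, reg = 0xF3299
clock 6: out=1, reg = 0xF994C
clock 7: out=0, reg = 0xFCCA6
clock 8: out=0, reg = 0x7E653
clock 9: out=1, reg = 0xBF329
clock 10: out=1, reg = 0x5F994

0x5F994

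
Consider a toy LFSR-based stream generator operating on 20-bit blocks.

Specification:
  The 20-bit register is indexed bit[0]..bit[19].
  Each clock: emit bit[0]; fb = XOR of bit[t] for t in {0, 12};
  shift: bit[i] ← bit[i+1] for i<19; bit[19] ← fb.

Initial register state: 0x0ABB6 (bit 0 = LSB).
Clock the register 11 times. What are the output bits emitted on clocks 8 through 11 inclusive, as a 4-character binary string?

1110

reg_0 = 0x0ABB6
clock 1: out=0, reg = 0x055DB
clock 2: out=1, reg = 0x02AED
clock 3: out=1, reg = 0x81576
clock 4: out=0, reg = 0xC0ABB
clock 5: out=1, reg = 0xE055D
clock 6: out=1, reg = 0xF02AE
clock 7: out=0, reg = 0x78157
clock 8: out=1, reg = 0xBC0AB
clock 9: out=1, reg = 0xDE055
clock 10: out=1, reg = 0xEF02A
clock 11: out=0, reg = 0xF7815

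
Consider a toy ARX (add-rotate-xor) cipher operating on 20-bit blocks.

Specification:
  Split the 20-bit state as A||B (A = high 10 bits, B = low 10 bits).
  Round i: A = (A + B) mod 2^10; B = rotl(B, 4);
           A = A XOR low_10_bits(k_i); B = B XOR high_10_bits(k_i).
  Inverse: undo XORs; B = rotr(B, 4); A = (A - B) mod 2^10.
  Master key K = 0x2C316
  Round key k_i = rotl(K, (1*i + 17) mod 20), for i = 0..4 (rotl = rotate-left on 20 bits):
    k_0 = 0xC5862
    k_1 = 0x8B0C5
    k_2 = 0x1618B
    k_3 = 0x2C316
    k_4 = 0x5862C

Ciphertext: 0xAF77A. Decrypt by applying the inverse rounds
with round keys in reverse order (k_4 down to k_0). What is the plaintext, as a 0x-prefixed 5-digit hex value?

0x0080C

s_0 = ciphertext = 0xAF77A
s_1 = InvRound(s_0, k_4) = 0x6C2E1
s_2 = InvRound(s_1, k_3) = 0x90465
s_3 = InvRound(s_2, k_2) = 0x21F43
s_4 = InvRound(s_3, k_1) = 0x1B3D6
s_5 = InvRound(s_4, k_0) = 0x0080C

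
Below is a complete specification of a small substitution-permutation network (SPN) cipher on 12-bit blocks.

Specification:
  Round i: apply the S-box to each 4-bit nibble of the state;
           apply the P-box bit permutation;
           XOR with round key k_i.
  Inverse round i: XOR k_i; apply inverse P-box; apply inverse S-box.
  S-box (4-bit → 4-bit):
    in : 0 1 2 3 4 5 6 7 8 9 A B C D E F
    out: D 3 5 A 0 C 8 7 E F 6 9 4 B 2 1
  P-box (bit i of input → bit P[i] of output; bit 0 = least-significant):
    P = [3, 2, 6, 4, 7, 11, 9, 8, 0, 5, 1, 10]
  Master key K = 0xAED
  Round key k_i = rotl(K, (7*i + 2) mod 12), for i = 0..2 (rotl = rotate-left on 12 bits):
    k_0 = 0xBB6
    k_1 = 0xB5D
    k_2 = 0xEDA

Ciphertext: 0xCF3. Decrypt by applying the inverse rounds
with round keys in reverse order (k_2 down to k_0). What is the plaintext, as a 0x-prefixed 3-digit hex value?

0x60C

s_0 = ciphertext = 0xCF3
s_1 = InvRound(s_0, k_2) = 0x1CF
s_2 = InvRound(s_1, k_1) = 0xC76
s_3 = InvRound(s_2, k_0) = 0x60C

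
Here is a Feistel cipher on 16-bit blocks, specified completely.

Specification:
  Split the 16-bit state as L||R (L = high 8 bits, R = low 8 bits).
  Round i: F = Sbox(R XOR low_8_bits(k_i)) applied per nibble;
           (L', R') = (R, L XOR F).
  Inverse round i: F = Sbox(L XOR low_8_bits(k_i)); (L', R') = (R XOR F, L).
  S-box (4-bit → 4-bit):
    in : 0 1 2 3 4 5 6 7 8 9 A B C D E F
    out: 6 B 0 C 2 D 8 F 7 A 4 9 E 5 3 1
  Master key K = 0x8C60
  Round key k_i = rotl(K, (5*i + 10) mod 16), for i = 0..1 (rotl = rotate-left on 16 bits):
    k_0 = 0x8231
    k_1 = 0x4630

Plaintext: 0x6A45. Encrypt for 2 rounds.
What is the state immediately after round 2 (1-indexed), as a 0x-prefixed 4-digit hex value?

0x9802

s_0 = plaintext = 0x6A45
s_1 = Round(s_0, k_0) = 0x4598
s_2 = Round(s_1, k_1) = 0x9802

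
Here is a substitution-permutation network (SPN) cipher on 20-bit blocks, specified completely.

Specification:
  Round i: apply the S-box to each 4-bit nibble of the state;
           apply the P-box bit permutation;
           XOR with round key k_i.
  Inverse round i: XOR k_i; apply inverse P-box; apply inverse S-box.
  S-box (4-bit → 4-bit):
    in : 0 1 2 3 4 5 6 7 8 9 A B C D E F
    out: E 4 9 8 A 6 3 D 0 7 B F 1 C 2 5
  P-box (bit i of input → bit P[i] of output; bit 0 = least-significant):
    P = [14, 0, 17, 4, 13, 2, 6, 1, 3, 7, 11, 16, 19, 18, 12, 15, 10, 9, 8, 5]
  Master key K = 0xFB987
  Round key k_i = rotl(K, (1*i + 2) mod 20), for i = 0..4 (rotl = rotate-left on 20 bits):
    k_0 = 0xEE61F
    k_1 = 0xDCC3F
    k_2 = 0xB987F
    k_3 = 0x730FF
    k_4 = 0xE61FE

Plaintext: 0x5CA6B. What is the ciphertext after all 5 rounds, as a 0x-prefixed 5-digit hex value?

0x48089

s_0 = plaintext = 0x5CA6B
s_1 = Round(s_0, k_0) = 0x58582
s_2 = Round(s_1, k_1) = 0xD87AF
s_3 = Round(s_2, k_2) = 0x8F151
s_4 = Round(s_3, k_3) = 0xD28BB
s_5 = Round(s_4, k_4) = 0x48089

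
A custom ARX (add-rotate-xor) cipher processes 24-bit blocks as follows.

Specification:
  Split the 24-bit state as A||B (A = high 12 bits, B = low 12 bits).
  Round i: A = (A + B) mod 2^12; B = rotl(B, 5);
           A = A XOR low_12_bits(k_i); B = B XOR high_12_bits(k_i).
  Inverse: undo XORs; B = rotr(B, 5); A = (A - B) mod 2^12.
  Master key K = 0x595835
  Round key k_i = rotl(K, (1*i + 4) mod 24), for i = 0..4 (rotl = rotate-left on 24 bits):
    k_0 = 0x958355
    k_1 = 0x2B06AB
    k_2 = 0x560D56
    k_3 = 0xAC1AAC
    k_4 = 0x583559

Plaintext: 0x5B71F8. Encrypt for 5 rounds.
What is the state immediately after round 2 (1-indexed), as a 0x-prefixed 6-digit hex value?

s_0 = plaintext = 0x5B71F8
s_1 = Round(s_0, k_0) = 0x4FA65B
s_2 = Round(s_1, k_1) = 0xDFE9DC
s_3 = Round(s_2, k_2) = 0xA8CEF3
s_4 = Round(s_3, k_3) = 0x3D34BC
s_5 = Round(s_4, k_4) = 0xDD620A

0xDFE9DC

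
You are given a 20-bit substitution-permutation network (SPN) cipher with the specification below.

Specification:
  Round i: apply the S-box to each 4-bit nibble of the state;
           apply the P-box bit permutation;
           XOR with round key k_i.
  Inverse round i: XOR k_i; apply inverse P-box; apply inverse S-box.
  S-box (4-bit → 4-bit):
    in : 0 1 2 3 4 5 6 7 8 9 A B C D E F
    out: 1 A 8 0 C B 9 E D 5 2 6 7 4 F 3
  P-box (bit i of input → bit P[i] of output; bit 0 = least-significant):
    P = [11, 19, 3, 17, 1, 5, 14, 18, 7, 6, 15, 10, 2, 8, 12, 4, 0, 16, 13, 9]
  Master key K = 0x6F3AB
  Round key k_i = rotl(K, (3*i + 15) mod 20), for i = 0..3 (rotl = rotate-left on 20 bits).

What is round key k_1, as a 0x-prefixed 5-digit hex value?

K = 0x6F3AB
k_0 = rotl(K, (3*0+15) mod 20) = rotl(K, 15) = 0x5B79D
k_1 = rotl(K, (3*1+15) mod 20) = rotl(K, 18) = 0xDBCEA

0xDBCEA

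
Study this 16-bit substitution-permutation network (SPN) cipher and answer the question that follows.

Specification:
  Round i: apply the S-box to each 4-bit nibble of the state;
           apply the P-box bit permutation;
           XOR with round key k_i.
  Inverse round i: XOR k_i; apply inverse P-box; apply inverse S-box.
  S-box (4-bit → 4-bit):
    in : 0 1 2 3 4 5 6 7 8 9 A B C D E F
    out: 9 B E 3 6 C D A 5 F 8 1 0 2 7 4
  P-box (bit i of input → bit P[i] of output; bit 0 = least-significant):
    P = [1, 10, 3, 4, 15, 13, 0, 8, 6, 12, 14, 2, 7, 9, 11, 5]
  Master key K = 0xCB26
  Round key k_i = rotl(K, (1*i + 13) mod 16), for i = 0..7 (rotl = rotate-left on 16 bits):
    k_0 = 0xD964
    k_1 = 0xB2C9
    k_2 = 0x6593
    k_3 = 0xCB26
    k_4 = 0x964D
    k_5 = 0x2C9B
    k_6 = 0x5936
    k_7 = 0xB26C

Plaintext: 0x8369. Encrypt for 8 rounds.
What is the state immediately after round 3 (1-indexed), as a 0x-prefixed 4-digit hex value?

s_0 = plaintext = 0x8369
s_1 = Round(s_0, k_0) = 0x44BF
s_2 = Round(s_1, k_1) = 0x68C1
s_3 = Round(s_2, k_2) = 0x2961
s_4 = Round(s_3, k_3) = 0x1451
s_5 = Round(s_4, k_4) = 0xC1FE
s_6 = Round(s_5, k_5) = 0x38D4
s_7 = Round(s_6, k_6) = 0x3FFE
s_8 = Round(s_7, k_7) = 0xF4E7

0x2961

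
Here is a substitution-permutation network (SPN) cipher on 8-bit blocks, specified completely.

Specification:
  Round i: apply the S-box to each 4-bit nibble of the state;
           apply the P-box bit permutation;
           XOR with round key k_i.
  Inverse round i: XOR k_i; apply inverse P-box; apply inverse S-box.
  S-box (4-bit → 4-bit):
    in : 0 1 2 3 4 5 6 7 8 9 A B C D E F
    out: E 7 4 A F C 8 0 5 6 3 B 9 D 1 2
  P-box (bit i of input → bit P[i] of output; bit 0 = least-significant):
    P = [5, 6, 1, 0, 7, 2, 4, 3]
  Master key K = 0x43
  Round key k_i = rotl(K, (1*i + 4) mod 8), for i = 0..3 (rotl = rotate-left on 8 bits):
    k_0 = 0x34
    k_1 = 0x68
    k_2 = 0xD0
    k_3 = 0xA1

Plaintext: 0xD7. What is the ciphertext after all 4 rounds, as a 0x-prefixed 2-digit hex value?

0xC0

s_0 = plaintext = 0xD7
s_1 = Round(s_0, k_0) = 0xAC
s_2 = Round(s_1, k_1) = 0xCD
s_3 = Round(s_2, k_2) = 0x7B
s_4 = Round(s_3, k_3) = 0xC0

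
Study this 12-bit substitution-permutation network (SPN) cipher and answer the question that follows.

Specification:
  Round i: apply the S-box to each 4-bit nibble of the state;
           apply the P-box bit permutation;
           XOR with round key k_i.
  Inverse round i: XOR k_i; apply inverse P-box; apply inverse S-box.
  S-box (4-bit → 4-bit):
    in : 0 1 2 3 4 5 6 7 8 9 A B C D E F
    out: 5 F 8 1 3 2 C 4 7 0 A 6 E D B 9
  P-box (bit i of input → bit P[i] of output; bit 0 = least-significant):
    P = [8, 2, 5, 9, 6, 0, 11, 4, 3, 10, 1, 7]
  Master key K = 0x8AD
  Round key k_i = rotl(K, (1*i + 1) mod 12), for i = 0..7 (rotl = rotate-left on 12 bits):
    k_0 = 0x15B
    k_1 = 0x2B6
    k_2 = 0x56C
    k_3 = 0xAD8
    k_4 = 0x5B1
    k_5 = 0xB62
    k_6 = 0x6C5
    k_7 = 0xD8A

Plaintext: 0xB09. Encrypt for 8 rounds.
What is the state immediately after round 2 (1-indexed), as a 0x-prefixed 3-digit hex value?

s_0 = plaintext = 0xB09
s_1 = Round(s_0, k_0) = 0xD19
s_2 = Round(s_1, k_1) = 0xA6D
s_3 = Round(s_2, k_2) = 0xADC
s_4 = Round(s_3, k_3) = 0x42C
s_5 = Round(s_4, k_4) = 0x38D
s_6 = Round(s_5, k_5) = 0x00B
s_7 = Round(s_6, k_6) = 0xEAB
s_8 = Round(s_7, k_7) = 0x937

0xA6D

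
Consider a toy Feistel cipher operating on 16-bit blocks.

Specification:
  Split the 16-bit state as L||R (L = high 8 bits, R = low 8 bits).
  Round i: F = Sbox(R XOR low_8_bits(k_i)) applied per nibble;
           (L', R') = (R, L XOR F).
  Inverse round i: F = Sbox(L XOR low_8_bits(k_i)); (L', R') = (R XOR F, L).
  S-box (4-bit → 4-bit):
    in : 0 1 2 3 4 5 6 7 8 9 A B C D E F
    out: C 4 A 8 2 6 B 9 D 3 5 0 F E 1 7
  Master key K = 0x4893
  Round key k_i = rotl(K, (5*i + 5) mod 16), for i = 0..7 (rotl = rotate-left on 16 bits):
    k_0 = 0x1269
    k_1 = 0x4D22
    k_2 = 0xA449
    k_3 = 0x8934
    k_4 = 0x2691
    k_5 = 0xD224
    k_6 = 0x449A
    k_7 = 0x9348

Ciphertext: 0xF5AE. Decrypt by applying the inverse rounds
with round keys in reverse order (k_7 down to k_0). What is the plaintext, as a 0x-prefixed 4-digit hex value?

s_0 = ciphertext = 0xF5AE
s_1 = InvRound(s_0, k_7) = 0xA0F5
s_2 = InvRound(s_1, k_6) = 0x70A0
s_3 = InvRound(s_2, k_5) = 0xC270
s_4 = InvRound(s_3, k_4) = 0x18C2
s_5 = InvRound(s_4, k_3) = 0x6D18
s_6 = InvRound(s_5, k_2) = 0xBA6D
s_7 = InvRound(s_6, k_1) = 0x50BA
s_8 = InvRound(s_7, k_0) = 0x3950

0x3950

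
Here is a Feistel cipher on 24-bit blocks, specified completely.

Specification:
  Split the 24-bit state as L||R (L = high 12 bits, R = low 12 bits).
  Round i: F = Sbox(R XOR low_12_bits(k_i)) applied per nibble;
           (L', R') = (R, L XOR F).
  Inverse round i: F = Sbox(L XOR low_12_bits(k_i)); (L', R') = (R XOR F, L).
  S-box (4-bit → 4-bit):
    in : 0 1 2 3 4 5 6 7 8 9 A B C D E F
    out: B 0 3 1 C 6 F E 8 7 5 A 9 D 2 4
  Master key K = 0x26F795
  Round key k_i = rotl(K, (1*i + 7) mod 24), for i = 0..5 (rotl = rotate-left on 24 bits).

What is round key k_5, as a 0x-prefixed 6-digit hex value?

0x79526F

K = 0x26F795
k_0 = rotl(K, (1*0+7) mod 24) = rotl(K, 7) = 0x7BCA93
k_1 = rotl(K, (1*1+7) mod 24) = rotl(K, 8) = 0xF79526
k_2 = rotl(K, (1*2+7) mod 24) = rotl(K, 9) = 0xEF2A4D
k_3 = rotl(K, (1*3+7) mod 24) = rotl(K, 10) = 0xDE549B
k_4 = rotl(K, (1*4+7) mod 24) = rotl(K, 11) = 0xBCA937
k_5 = rotl(K, (1*5+7) mod 24) = rotl(K, 12) = 0x79526F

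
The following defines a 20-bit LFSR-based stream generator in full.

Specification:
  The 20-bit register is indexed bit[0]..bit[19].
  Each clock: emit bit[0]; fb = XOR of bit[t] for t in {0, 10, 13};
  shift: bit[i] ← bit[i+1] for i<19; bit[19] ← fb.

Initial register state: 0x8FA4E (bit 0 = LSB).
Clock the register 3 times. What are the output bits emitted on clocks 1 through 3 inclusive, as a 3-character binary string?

reg_0 = 0x8FA4E
clock 1: out=0, reg = 0xC7D27
clock 2: out=1, reg = 0xE3E93
clock 3: out=1, reg = 0xF1F49

011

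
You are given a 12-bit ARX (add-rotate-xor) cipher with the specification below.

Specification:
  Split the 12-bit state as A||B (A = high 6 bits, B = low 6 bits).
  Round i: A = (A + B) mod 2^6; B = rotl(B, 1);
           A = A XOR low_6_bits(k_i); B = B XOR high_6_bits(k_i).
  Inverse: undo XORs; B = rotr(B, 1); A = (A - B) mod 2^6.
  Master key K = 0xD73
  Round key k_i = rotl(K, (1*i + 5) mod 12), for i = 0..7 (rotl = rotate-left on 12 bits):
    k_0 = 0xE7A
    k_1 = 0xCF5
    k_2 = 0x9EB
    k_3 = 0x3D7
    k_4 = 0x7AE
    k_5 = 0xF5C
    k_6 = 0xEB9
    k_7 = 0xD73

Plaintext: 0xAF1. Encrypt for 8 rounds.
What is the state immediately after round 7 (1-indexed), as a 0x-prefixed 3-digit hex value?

s_0 = plaintext = 0xAF1
s_1 = Round(s_0, k_0) = 0x99A
s_2 = Round(s_1, k_1) = 0xD47
s_3 = Round(s_2, k_2) = 0x5E9
s_4 = Round(s_3, k_3) = 0x5DC
s_5 = Round(s_4, k_4) = 0x766
s_6 = Round(s_5, k_5) = 0x7F0
s_7 = Round(s_6, k_6) = 0xD9B
s_8 = Round(s_7, k_7) = 0x883

0xD9B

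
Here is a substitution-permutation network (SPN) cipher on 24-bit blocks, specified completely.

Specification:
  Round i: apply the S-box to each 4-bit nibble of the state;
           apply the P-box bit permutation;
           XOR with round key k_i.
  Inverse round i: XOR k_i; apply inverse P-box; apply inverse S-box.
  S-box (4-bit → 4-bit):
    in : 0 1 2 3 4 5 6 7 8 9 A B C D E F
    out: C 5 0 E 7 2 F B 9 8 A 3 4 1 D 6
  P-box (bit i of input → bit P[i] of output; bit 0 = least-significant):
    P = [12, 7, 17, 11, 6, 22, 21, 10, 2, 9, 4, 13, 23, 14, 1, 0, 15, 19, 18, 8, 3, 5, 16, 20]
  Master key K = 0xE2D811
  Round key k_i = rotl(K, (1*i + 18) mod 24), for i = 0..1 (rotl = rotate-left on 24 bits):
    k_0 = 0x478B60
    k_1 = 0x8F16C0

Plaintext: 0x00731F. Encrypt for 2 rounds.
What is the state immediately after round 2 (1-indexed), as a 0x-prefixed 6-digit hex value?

0x4827A7

s_0 = plaintext = 0x00731F
s_1 = Round(s_0, k_0) = 0xF0E8B1
s_2 = Round(s_1, k_1) = 0x4827A7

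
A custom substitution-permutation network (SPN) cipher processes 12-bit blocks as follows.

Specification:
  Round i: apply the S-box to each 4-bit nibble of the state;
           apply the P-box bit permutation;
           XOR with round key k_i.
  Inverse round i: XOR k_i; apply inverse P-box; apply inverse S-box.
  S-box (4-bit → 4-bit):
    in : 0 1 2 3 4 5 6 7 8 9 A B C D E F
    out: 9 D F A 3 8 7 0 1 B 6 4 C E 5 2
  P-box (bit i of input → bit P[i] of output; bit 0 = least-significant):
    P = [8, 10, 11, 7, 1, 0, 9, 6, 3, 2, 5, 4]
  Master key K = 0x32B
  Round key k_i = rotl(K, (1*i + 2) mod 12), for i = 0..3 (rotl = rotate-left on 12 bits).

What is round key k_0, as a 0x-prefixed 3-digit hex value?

K = 0x32B
k_0 = rotl(K, (1*0+2) mod 12) = rotl(K, 2) = 0xCAC

0xCAC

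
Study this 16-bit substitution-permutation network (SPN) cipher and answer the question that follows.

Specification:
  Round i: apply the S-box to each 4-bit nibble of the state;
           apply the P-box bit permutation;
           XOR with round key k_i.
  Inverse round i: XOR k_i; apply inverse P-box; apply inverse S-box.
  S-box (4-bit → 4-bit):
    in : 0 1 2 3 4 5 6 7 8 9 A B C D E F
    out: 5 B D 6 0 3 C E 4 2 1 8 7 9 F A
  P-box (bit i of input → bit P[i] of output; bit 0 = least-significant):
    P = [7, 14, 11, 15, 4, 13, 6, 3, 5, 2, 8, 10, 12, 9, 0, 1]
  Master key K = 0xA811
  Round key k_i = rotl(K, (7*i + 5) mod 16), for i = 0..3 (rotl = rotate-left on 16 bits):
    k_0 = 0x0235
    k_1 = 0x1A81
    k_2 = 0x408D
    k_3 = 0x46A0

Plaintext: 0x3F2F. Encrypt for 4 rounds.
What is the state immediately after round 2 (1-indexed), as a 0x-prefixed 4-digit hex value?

s_0 = plaintext = 0x3F2F
s_1 = Round(s_0, k_0) = 0xC468
s_2 = Round(s_1, k_1) = 0x00C8
s_3 = Round(s_2, k_2) = 0x79FC
s_4 = Round(s_3, k_3) = 0x2C2F

0x00C8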